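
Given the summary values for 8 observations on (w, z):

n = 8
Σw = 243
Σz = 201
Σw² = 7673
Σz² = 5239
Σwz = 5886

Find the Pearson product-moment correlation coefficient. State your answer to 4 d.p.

r = (nΣwz − ΣwΣz) / √[(nΣw² − (Σw)²)(nΣz² − (Σz)²)]
Numerator: 8×5886 − 243×201 = -1755
Denominator: √[(61384 − 59049)(41912 − 40401)] = √[2335 × 1511] = 1878.3463
r = -1755 / 1878.3463 ≈ -0.9343

-0.9343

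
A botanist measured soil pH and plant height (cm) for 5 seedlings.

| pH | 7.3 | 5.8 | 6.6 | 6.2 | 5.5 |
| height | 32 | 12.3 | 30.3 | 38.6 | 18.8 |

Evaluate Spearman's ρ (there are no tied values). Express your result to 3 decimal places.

0.600

Rank pH: 5, 2, 4, 3, 1
Rank height: 4, 1, 3, 5, 2
d = rank(pH) − rank(height): 1, 1, 1, -2, -1; Σd² = 8
ρ = 1 − 6Σd² / [n(n²−1)] = 1 − 6×8 / (5×24) = 1 − 48/120 ≈ 0.600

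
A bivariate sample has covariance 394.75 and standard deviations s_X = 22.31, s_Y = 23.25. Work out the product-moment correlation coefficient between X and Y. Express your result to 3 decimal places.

0.761

r = Cov(X,Y) / (s_X · s_Y) = 394.75 / (22.31 × 23.25)
  = 394.75 / 518.7075 ≈ 0.761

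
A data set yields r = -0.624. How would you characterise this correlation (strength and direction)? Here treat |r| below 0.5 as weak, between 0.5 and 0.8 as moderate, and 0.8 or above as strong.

moderate negative

r = -0.624 < 0 so the relationship is negative.
|r| = 0.624, which falls in the moderate range.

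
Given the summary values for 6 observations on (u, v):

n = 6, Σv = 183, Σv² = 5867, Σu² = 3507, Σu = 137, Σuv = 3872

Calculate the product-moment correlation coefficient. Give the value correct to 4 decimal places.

-0.9320

r = (nΣuv − ΣuΣv) / √[(nΣu² − (Σu)²)(nΣv² − (Σv)²)]
Numerator: 6×3872 − 137×183 = -1839
Denominator: √[(21042 − 18769)(35202 − 33489)] = √[2273 × 1713] = 1973.2331
r = -1839 / 1973.2331 ≈ -0.9320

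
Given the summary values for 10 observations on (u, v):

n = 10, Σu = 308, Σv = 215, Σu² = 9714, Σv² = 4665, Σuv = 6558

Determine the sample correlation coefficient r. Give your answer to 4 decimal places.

r = (nΣuv − ΣuΣv) / √[(nΣu² − (Σu)²)(nΣv² − (Σv)²)]
Numerator: 10×6558 − 308×215 = -640
Denominator: √[(97140 − 94864)(46650 − 46225)] = √[2276 × 425] = 983.5141
r = -640 / 983.5141 ≈ -0.6507

-0.6507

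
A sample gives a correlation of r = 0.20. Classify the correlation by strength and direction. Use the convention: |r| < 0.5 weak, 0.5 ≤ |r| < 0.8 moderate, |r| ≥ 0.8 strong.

weak positive

r = 0.20 > 0 so the relationship is positive.
|r| = 0.20, which falls in the weak range.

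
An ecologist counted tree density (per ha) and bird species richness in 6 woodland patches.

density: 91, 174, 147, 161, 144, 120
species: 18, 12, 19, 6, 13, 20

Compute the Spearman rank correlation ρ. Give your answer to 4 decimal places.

-0.6571

Rank density: 1, 6, 4, 5, 3, 2
Rank species: 4, 2, 5, 1, 3, 6
d = rank(density) − rank(species): -3, 4, -1, 4, 0, -4; Σd² = 58
ρ = 1 − 6Σd² / [n(n²−1)] = 1 − 6×58 / (6×35) = 1 − 348/210 ≈ -0.6571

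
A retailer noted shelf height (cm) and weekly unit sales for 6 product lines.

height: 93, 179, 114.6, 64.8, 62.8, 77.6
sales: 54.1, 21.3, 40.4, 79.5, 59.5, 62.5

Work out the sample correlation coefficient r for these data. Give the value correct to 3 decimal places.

n = 6, Σx = 591.8, Σy = 317.3, Σx² = 67987.8, Σy² = 18779.41, Σxy = 27212.04
nΣxy − ΣxΣy = 163272.24 − 187778.14 = -24505.9
nΣx² − (Σx)² = 407926.8 − 350227.24 = 57699.56; nΣy² − (Σy)² = 112676.46 − 100679.29 = 11997.17
r = -24505.9 / √(57699.56 × 11997.17) = -24505.9 / 26310.2913 ≈ -0.931

-0.931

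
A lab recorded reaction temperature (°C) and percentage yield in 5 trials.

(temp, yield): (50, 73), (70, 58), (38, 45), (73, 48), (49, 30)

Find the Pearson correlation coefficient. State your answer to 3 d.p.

n = 5, Σx = 280, Σy = 254, Σx² = 16574, Σy² = 13922, Σxy = 14394
nΣxy − ΣxΣy = 71970 − 71120 = 850
nΣx² − (Σx)² = 82870 − 78400 = 4470; nΣy² − (Σy)² = 69610 − 64516 = 5094
r = 850 / √(4470 × 5094) = 850 / 4771.8110 ≈ 0.178

0.178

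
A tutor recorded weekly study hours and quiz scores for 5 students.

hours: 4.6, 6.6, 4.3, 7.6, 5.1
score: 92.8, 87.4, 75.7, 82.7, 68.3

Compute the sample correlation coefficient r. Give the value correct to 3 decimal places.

0.206

n = 5, Σx = 28.2, Σy = 406.9, Σx² = 166.98, Σy² = 33485.27, Σxy = 2306.08
nΣxy − ΣxΣy = 11530.4 − 11474.58 = 55.82
nΣx² − (Σx)² = 834.9 − 795.24 = 39.66; nΣy² − (Σy)² = 167426.35 − 165567.61 = 1858.74
r = 55.82 / √(39.66 × 1858.74) = 55.82 / 271.5099 ≈ 0.206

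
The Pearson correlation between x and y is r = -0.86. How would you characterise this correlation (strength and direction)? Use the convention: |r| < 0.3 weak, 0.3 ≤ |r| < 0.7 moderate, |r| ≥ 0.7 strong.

strong negative

r = -0.86 < 0 so the relationship is negative.
|r| = 0.86, which falls in the strong range.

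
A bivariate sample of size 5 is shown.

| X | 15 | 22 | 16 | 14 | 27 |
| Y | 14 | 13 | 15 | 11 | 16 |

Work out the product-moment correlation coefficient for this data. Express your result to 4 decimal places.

0.5817

n = 5, ΣX = 94, ΣY = 69, ΣX² = 1890, ΣY² = 967, ΣXY = 1322
nΣXY − ΣXΣY = 6610 − 6486 = 124
nΣX² − (ΣX)² = 9450 − 8836 = 614; nΣY² − (ΣY)² = 4835 − 4761 = 74
r = 124 / √(614 × 74) = 124 / 213.1572 ≈ 0.5817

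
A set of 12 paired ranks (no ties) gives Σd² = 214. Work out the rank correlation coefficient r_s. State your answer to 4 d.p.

ρ = 1 − 6Σd² / [n(n²−1)] = 1 − 6×214 / (12×143)
  = 1 − 1284/1716 = 1 − 0.74825 ≈ 0.2517

0.2517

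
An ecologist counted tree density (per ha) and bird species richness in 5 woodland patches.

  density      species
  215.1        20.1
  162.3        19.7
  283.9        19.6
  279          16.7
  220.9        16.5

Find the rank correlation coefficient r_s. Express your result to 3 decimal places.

-0.500

Rank density: 2, 1, 5, 4, 3
Rank species: 5, 4, 3, 2, 1
d = rank(density) − rank(species): -3, -3, 2, 2, 2; Σd² = 30
ρ = 1 − 6Σd² / [n(n²−1)] = 1 − 6×30 / (5×24) = 1 − 180/120 ≈ -0.500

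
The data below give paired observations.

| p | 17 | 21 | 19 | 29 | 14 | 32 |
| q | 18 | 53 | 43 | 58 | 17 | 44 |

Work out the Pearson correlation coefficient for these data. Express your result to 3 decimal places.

0.713

n = 6, Σp = 132, Σq = 233, Σp² = 3152, Σq² = 10571, Σpq = 5564
nΣpq − ΣpΣq = 33384 − 30756 = 2628
nΣp² − (Σp)² = 18912 − 17424 = 1488; nΣq² − (Σq)² = 63426 − 54289 = 9137
r = 2628 / √(1488 × 9137) = 2628 / 3687.2559 ≈ 0.713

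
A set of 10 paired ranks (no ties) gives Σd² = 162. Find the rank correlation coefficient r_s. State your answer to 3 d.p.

0.018

ρ = 1 − 6Σd² / [n(n²−1)] = 1 − 6×162 / (10×99)
  = 1 − 972/990 = 1 − 0.9818 ≈ 0.018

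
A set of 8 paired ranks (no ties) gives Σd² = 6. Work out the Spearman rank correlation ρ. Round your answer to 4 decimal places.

ρ = 1 − 6Σd² / [n(n²−1)] = 1 − 6×6 / (8×63)
  = 1 − 36/504 = 1 − 0.07143 ≈ 0.9286

0.9286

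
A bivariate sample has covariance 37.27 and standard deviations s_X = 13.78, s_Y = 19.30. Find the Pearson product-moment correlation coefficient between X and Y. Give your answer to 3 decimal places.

0.140

r = Cov(X,Y) / (s_X · s_Y) = 37.27 / (13.78 × 19.30)
  = 37.27 / 265.9540 ≈ 0.140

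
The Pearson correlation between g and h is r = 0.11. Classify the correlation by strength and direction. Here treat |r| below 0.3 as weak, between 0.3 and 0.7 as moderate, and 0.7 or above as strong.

r = 0.11 > 0 so the relationship is positive.
|r| = 0.11, which falls in the weak range.

weak positive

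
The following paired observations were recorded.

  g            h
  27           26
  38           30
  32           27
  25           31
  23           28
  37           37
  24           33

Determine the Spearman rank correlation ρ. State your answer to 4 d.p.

Rank g: 4, 7, 5, 3, 1, 6, 2
Rank h: 1, 4, 2, 5, 3, 7, 6
d = rank(g) − rank(h): 3, 3, 3, -2, -2, -1, -4; Σd² = 52
ρ = 1 − 6Σd² / [n(n²−1)] = 1 − 6×52 / (7×48) = 1 − 312/336 ≈ 0.0714

0.0714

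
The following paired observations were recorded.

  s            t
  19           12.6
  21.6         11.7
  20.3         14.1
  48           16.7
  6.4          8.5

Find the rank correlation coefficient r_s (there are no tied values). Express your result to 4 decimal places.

Rank s: 2, 4, 3, 5, 1
Rank t: 3, 2, 4, 5, 1
d = rank(s) − rank(t): -1, 2, -1, 0, 0; Σd² = 6
ρ = 1 − 6Σd² / [n(n²−1)] = 1 − 6×6 / (5×24) = 1 − 36/120 ≈ 0.7000

0.7000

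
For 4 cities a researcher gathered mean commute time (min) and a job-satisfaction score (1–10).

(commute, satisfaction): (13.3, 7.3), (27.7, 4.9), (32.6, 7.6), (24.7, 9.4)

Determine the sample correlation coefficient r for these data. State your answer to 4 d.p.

-0.1063

n = 4, Σx = 98.3, Σy = 29.2, Σx² = 2617.03, Σy² = 223.42, Σxy = 712.76
nΣxy − ΣxΣy = 2851.04 − 2870.36 = -19.32
nΣx² − (Σx)² = 10468.12 − 9662.89 = 805.23; nΣy² − (Σy)² = 893.68 − 852.64 = 41.04
r = -19.32 / √(805.23 × 41.04) = -19.32 / 181.7873 ≈ -0.1063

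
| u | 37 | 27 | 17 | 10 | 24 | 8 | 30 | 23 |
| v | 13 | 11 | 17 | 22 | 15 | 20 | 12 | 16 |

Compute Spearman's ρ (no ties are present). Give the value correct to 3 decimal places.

-0.881

Rank u: 8, 6, 3, 2, 5, 1, 7, 4
Rank v: 3, 1, 6, 8, 4, 7, 2, 5
d = rank(u) − rank(v): 5, 5, -3, -6, 1, -6, 5, -1; Σd² = 158
ρ = 1 − 6Σd² / [n(n²−1)] = 1 − 6×158 / (8×63) = 1 − 948/504 ≈ -0.881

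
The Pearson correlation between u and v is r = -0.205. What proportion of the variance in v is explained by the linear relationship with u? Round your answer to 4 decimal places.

0.0420

r² = (-0.205)² = 0.0420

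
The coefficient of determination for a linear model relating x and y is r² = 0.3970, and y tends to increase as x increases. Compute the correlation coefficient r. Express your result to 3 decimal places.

0.630

|r| = √0.3970 = 0.630
The association is positive, so r = 0.630.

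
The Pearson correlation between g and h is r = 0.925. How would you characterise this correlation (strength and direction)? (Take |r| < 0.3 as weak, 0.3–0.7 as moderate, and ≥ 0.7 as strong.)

r = 0.925 > 0 so the relationship is positive.
|r| = 0.925, which falls in the strong range.

strong positive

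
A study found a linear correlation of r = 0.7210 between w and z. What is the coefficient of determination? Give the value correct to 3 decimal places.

r² = (0.7210)² = 0.520

0.520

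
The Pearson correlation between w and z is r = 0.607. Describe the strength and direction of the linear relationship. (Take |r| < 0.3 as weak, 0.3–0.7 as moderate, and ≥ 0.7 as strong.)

moderate positive

r = 0.607 > 0 so the relationship is positive.
|r| = 0.607, which falls in the moderate range.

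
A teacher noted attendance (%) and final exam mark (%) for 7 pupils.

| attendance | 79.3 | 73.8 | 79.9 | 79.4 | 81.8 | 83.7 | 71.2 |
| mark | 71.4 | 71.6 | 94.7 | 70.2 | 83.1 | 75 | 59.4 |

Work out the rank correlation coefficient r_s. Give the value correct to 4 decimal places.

Rank attendance: 3, 2, 5, 4, 6, 7, 1
Rank mark: 3, 4, 7, 2, 6, 5, 1
d = rank(attendance) − rank(mark): 0, -2, -2, 2, 0, 2, 0; Σd² = 16
ρ = 1 − 6Σd² / [n(n²−1)] = 1 − 6×16 / (7×48) = 1 − 96/336 ≈ 0.7143

0.7143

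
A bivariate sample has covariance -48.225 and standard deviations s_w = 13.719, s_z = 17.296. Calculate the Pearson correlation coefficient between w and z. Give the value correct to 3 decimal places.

-0.203

r = Cov(w,z) / (s_w · s_z) = -48.225 / (13.719 × 17.296)
  = -48.225 / 237.2838 ≈ -0.203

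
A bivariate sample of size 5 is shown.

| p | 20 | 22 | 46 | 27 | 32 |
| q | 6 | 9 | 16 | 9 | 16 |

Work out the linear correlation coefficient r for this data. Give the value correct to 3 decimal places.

n = 5, Σp = 147, Σq = 56, Σp² = 4753, Σq² = 710, Σpq = 1809
nΣpq − ΣpΣq = 9045 − 8232 = 813
nΣp² − (Σp)² = 23765 − 21609 = 2156; nΣq² − (Σq)² = 3550 − 3136 = 414
r = 813 / √(2156 × 414) = 813 / 944.7666 ≈ 0.861

0.861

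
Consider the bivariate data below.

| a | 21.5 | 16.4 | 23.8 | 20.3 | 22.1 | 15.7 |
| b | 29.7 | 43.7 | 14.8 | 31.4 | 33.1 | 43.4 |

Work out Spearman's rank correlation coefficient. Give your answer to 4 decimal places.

-0.7714

Rank a: 4, 2, 6, 3, 5, 1
Rank b: 2, 6, 1, 3, 4, 5
d = rank(a) − rank(b): 2, -4, 5, 0, 1, -4; Σd² = 62
ρ = 1 − 6Σd² / [n(n²−1)] = 1 − 6×62 / (6×35) = 1 − 372/210 ≈ -0.7714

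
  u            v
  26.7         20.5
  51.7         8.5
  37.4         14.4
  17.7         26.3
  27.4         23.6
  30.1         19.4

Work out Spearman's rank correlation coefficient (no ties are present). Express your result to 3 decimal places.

Rank u: 2, 6, 5, 1, 3, 4
Rank v: 4, 1, 2, 6, 5, 3
d = rank(u) − rank(v): -2, 5, 3, -5, -2, 1; Σd² = 68
ρ = 1 − 6Σd² / [n(n²−1)] = 1 − 6×68 / (6×35) = 1 − 408/210 ≈ -0.943

-0.943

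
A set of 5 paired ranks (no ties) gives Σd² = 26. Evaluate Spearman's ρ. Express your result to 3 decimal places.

-0.300

ρ = 1 − 6Σd² / [n(n²−1)] = 1 − 6×26 / (5×24)
  = 1 − 156/120 = 1 − 1.3000 ≈ -0.300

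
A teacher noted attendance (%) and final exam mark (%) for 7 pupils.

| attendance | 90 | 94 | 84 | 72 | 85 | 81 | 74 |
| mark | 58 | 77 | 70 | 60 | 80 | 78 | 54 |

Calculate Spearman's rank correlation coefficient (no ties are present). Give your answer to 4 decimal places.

0.3214

Rank attendance: 6, 7, 4, 1, 5, 3, 2
Rank mark: 2, 5, 4, 3, 7, 6, 1
d = rank(attendance) − rank(mark): 4, 2, 0, -2, -2, -3, 1; Σd² = 38
ρ = 1 − 6Σd² / [n(n²−1)] = 1 − 6×38 / (7×48) = 1 − 228/336 ≈ 0.3214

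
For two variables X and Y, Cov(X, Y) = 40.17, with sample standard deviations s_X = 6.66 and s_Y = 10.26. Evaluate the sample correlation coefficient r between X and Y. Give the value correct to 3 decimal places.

0.588

r = Cov(X,Y) / (s_X · s_Y) = 40.17 / (6.66 × 10.26)
  = 40.17 / 68.3316 ≈ 0.588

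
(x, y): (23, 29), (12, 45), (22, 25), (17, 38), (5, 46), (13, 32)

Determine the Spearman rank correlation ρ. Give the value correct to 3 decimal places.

-0.886

Rank x: 6, 2, 5, 4, 1, 3
Rank y: 2, 5, 1, 4, 6, 3
d = rank(x) − rank(y): 4, -3, 4, 0, -5, 0; Σd² = 66
ρ = 1 − 6Σd² / [n(n²−1)] = 1 − 6×66 / (6×35) = 1 − 396/210 ≈ -0.886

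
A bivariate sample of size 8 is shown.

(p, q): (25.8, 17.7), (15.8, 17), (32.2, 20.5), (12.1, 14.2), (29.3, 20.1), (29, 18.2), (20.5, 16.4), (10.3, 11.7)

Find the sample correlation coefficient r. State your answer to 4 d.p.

0.9267

n = 8, Σp = 175, Σq = 135.8, Σp² = 4324.36, Σq² = 2365.28, Σpq = 3130.62
nΣpq − ΣpΣq = 25044.96 − 23765 = 1279.96
nΣp² − (Σp)² = 34594.88 − 30625 = 3969.88; nΣq² − (Σq)² = 18922.24 − 18441.64 = 480.6
r = 1279.96 / √(3969.88 × 480.6) = 1279.96 / 1381.2763 ≈ 0.9267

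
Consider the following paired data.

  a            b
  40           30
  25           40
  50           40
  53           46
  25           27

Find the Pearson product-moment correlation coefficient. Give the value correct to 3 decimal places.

0.595

n = 5, Σa = 193, Σb = 183, Σa² = 8159, Σb² = 6945, Σab = 7313
nΣab − ΣaΣb = 36565 − 35319 = 1246
nΣa² − (Σa)² = 40795 − 37249 = 3546; nΣb² − (Σb)² = 34725 − 33489 = 1236
r = 1246 / √(3546 × 1236) = 1246 / 2093.5272 ≈ 0.595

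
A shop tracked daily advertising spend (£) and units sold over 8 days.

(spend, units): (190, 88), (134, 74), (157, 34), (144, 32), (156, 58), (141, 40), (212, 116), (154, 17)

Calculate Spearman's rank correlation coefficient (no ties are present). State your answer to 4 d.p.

Rank spend: 7, 1, 6, 3, 5, 2, 8, 4
Rank units: 7, 6, 3, 2, 5, 4, 8, 1
d = rank(spend) − rank(units): 0, -5, 3, 1, 0, -2, 0, 3; Σd² = 48
ρ = 1 − 6Σd² / [n(n²−1)] = 1 − 6×48 / (8×63) = 1 − 288/504 ≈ 0.4286

0.4286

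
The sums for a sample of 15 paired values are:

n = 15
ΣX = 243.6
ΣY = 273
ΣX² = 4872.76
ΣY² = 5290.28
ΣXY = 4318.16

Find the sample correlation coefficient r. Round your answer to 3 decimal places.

-0.212

r = (nΣXY − ΣXΣY) / √[(nΣX² − (ΣX)²)(nΣY² − (ΣY)²)]
Numerator: 15×4318.16 − 243.6×273 = -1730.4
Denominator: √[(73091.4 − 59340.96)(79354.2 − 74529)] = √[13750.44 × 4825.2] = 8145.4664
r = -1730.4 / 8145.4664 ≈ -0.212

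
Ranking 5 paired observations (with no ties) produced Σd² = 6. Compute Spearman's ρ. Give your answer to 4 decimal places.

ρ = 1 − 6Σd² / [n(n²−1)] = 1 − 6×6 / (5×24)
  = 1 − 36/120 = 1 − 0.30000 ≈ 0.7000

0.7000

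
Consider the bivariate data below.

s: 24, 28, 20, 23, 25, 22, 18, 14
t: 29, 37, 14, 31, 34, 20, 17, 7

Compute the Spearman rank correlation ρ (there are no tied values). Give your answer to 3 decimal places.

Rank s: 6, 8, 3, 5, 7, 4, 2, 1
Rank t: 5, 8, 2, 6, 7, 4, 3, 1
d = rank(s) − rank(t): 1, 0, 1, -1, 0, 0, -1, 0; Σd² = 4
ρ = 1 − 6Σd² / [n(n²−1)] = 1 − 6×4 / (8×63) = 1 − 24/504 ≈ 0.952

0.952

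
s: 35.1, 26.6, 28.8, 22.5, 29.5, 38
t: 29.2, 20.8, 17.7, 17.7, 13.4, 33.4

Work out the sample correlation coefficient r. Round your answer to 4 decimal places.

n = 6, Σs = 180.5, Σt = 132.2, Σs² = 5589.51, Σt² = 3206.98, Σst = 4150.71
nΣst − ΣsΣt = 24904.26 − 23862.1 = 1042.16
nΣs² − (Σs)² = 33537.06 − 32580.25 = 956.81; nΣt² − (Σt)² = 19241.88 − 17476.84 = 1765.04
r = 1042.16 / √(956.81 × 1765.04) = 1042.16 / 1299.5414 ≈ 0.8019

0.8019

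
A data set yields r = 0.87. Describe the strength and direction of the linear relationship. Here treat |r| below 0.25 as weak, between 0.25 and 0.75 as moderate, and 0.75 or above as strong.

strong positive

r = 0.87 > 0 so the relationship is positive.
|r| = 0.87, which falls in the strong range.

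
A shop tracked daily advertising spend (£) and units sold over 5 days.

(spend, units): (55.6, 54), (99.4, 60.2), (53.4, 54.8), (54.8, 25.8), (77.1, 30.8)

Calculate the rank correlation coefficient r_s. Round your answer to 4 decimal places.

Rank spend: 3, 5, 1, 2, 4
Rank units: 3, 5, 4, 1, 2
d = rank(spend) − rank(units): 0, 0, -3, 1, 2; Σd² = 14
ρ = 1 − 6Σd² / [n(n²−1)] = 1 − 6×14 / (5×24) = 1 − 84/120 ≈ 0.3000

0.3000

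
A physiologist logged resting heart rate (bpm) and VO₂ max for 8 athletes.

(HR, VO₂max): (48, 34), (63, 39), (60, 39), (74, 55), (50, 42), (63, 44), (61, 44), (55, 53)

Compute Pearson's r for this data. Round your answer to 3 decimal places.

n = 8, Σx = 474, Σy = 350, Σx² = 28564, Σy² = 15668, Σxy = 20970
nΣxy − ΣxΣy = 167760 − 165900 = 1860
nΣx² − (Σx)² = 228512 − 224676 = 3836; nΣy² − (Σy)² = 125344 − 122500 = 2844
r = 1860 / √(3836 × 2844) = 1860 / 3302.9659 ≈ 0.563

0.563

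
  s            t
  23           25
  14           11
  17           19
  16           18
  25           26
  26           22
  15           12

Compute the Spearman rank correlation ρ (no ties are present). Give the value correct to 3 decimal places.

Rank s: 5, 1, 4, 3, 6, 7, 2
Rank t: 6, 1, 4, 3, 7, 5, 2
d = rank(s) − rank(t): -1, 0, 0, 0, -1, 2, 0; Σd² = 6
ρ = 1 − 6Σd² / [n(n²−1)] = 1 − 6×6 / (7×48) = 1 − 36/336 ≈ 0.893

0.893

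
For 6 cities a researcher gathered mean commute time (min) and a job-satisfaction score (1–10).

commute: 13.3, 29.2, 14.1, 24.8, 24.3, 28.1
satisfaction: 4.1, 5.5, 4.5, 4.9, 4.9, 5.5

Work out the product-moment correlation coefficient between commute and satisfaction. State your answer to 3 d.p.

0.948

n = 6, Σx = 133.8, Σy = 29.4, Σx² = 3223.48, Σy² = 145.58, Σxy = 673.72
nΣxy − ΣxΣy = 4042.32 − 3933.72 = 108.6
nΣx² − (Σx)² = 19340.88 − 17902.44 = 1438.44; nΣy² − (Σy)² = 873.48 − 864.36 = 9.12
r = 108.6 / √(1438.44 × 9.12) = 108.6 / 114.5363 ≈ 0.948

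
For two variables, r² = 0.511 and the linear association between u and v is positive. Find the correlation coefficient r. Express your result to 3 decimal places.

0.715

|r| = √0.511 = 0.715
The association is positive, so r = 0.715.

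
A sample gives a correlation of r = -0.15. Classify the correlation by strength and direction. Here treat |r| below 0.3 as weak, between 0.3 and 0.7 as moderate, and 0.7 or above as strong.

r = -0.15 < 0 so the relationship is negative.
|r| = 0.15, which falls in the weak range.

weak negative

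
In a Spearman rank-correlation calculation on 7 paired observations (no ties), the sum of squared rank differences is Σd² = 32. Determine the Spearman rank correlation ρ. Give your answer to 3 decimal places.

0.429

ρ = 1 − 6Σd² / [n(n²−1)] = 1 − 6×32 / (7×48)
  = 1 − 192/336 = 1 − 0.5714 ≈ 0.429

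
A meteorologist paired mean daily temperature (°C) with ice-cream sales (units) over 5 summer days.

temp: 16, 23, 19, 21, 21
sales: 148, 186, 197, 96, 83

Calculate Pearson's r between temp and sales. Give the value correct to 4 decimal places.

-0.0955

n = 5, Σx = 100, Σy = 710, Σx² = 2028, Σy² = 111414, Σxy = 14148
nΣxy − ΣxΣy = 70740 − 71000 = -260
nΣx² − (Σx)² = 10140 − 10000 = 140; nΣy² − (Σy)² = 557070 − 504100 = 52970
r = -260 / √(140 × 52970) = -260 / 2723.1967 ≈ -0.0955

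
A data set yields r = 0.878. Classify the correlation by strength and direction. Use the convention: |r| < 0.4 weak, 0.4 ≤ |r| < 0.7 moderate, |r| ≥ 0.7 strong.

strong positive

r = 0.878 > 0 so the relationship is positive.
|r| = 0.878, which falls in the strong range.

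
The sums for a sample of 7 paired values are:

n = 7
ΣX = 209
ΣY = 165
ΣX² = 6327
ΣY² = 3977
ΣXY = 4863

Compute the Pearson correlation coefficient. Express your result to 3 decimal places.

-0.727

r = (nΣXY − ΣXΣY) / √[(nΣX² − (ΣX)²)(nΣY² − (ΣY)²)]
Numerator: 7×4863 − 209×165 = -444
Denominator: √[(44289 − 43681)(27839 − 27225)] = √[608 × 614] = 610.9926
r = -444 / 610.9926 ≈ -0.727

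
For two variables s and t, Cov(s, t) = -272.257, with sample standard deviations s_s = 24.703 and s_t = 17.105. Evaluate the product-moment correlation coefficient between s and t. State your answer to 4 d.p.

-0.6443

r = Cov(s,t) / (s_s · s_t) = -272.257 / (24.703 × 17.105)
  = -272.257 / 422.5448 ≈ -0.6443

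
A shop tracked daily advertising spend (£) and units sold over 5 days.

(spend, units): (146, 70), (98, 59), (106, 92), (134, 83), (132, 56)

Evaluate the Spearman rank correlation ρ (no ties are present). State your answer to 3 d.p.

Rank spend: 5, 1, 2, 4, 3
Rank units: 3, 2, 5, 4, 1
d = rank(spend) − rank(units): 2, -1, -3, 0, 2; Σd² = 18
ρ = 1 − 6Σd² / [n(n²−1)] = 1 − 6×18 / (5×24) = 1 − 108/120 ≈ 0.100

0.100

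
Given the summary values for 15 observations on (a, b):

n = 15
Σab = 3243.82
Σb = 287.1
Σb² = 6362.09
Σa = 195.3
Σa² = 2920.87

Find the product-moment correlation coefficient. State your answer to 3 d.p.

r = (nΣab − ΣaΣb) / √[(nΣa² − (Σa)²)(nΣb² − (Σb)²)]
Numerator: 15×3243.82 − 195.3×287.1 = -7413.33
Denominator: √[(43813.05 − 38142.09)(95431.35 − 82426.41)] = √[5670.96 × 13004.94] = 8587.8108
r = -7413.33 / 8587.8108 ≈ -0.863

-0.863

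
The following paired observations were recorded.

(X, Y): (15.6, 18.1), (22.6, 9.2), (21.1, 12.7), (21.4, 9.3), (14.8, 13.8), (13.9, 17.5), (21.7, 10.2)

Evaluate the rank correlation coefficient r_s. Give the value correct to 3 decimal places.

-0.857

Rank X: 3, 7, 4, 5, 2, 1, 6
Rank Y: 7, 1, 4, 2, 5, 6, 3
d = rank(X) − rank(Y): -4, 6, 0, 3, -3, -5, 3; Σd² = 104
ρ = 1 − 6Σd² / [n(n²−1)] = 1 − 6×104 / (7×48) = 1 − 624/336 ≈ -0.857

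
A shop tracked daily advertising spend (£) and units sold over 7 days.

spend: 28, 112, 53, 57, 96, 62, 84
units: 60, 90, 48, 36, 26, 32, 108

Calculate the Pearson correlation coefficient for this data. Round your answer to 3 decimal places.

n = 7, Σx = 492, Σy = 400, Σx² = 39502, Σy² = 28664, Σxy = 29908
nΣxy − ΣxΣy = 209356 − 196800 = 12556
nΣx² − (Σx)² = 276514 − 242064 = 34450; nΣy² − (Σy)² = 200648 − 160000 = 40648
r = 12556 / √(34450 × 40648) = 12556 / 37420.8979 ≈ 0.336

0.336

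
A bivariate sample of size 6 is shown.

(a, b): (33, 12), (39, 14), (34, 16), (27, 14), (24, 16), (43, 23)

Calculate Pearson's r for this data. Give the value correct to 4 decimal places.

0.5178

n = 6, Σa = 200, Σb = 95, Σa² = 6920, Σb² = 1577, Σab = 3237
nΣab − ΣaΣb = 19422 − 19000 = 422
nΣa² − (Σa)² = 41520 − 40000 = 1520; nΣb² − (Σb)² = 9462 − 9025 = 437
r = 422 / √(1520 × 437) = 422 / 815.0092 ≈ 0.5178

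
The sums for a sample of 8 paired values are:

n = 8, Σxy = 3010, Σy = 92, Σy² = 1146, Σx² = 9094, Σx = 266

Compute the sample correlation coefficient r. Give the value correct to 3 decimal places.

-0.331

r = (nΣxy − ΣxΣy) / √[(nΣx² − (Σx)²)(nΣy² − (Σy)²)]
Numerator: 8×3010 − 266×92 = -392
Denominator: √[(72752 − 70756)(9168 − 8464)] = √[1996 × 704] = 1185.4046
r = -392 / 1185.4046 ≈ -0.331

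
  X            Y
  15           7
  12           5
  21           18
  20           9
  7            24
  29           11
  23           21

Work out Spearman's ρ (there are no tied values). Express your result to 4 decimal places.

Rank X: 3, 2, 5, 4, 1, 7, 6
Rank Y: 2, 1, 5, 3, 7, 4, 6
d = rank(X) − rank(Y): 1, 1, 0, 1, -6, 3, 0; Σd² = 48
ρ = 1 − 6Σd² / [n(n²−1)] = 1 − 6×48 / (7×48) = 1 − 288/336 ≈ 0.1429

0.1429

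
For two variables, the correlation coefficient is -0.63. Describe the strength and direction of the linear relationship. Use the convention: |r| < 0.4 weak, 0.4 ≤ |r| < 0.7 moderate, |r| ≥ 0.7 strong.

moderate negative

r = -0.63 < 0 so the relationship is negative.
|r| = 0.63, which falls in the moderate range.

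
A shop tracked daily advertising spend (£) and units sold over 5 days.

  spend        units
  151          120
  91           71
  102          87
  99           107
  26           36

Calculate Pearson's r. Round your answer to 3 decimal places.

0.938

n = 5, Σx = 469, Σy = 421, Σx² = 51963, Σy² = 39755, Σxy = 44984
nΣxy − ΣxΣy = 224920 − 197449 = 27471
nΣx² − (Σx)² = 259815 − 219961 = 39854; nΣy² − (Σy)² = 198775 − 177241 = 21534
r = 27471 / √(39854 × 21534) = 27471 / 29295.3245 ≈ 0.938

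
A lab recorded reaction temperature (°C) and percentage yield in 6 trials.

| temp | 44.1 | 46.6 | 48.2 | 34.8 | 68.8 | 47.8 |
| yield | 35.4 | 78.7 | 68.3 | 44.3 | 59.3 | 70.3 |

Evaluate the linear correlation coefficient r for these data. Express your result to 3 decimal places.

n = 6, Σx = 290.3, Σy = 356.3, Σx² = 14668.93, Σy² = 22532.81, Σxy = 17502.44
nΣxy − ΣxΣy = 105014.64 − 103433.89 = 1580.75
nΣx² − (Σx)² = 88013.58 − 84274.09 = 3739.49; nΣy² − (Σy)² = 135196.86 − 126949.69 = 8247.17
r = 1580.75 / √(3739.49 × 8247.17) = 1580.75 / 5553.3962 ≈ 0.285

0.285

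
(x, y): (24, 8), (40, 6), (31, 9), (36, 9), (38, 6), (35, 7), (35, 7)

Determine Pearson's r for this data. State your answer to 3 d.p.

-0.557

n = 7, Σx = 239, Σy = 52, Σx² = 8327, Σy² = 396, Σxy = 1753
nΣxy − ΣxΣy = 12271 − 12428 = -157
nΣx² − (Σx)² = 58289 − 57121 = 1168; nΣy² − (Σy)² = 2772 − 2704 = 68
r = -157 / √(1168 × 68) = -157 / 281.8226 ≈ -0.557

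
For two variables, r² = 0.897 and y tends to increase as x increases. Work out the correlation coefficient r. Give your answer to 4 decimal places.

|r| = √0.897 = 0.9471
The association is positive, so r = 0.9471.

0.9471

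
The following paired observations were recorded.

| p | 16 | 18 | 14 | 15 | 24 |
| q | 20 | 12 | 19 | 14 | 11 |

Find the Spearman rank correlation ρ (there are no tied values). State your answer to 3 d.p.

Rank p: 3, 4, 1, 2, 5
Rank q: 5, 2, 4, 3, 1
d = rank(p) − rank(q): -2, 2, -3, -1, 4; Σd² = 34
ρ = 1 − 6Σd² / [n(n²−1)] = 1 − 6×34 / (5×24) = 1 − 204/120 ≈ -0.700

-0.700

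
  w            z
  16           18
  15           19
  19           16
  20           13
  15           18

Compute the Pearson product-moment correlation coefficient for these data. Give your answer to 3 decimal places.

-0.938

n = 5, Σw = 85, Σz = 84, Σw² = 1467, Σz² = 1434, Σwz = 1407
nΣwz − ΣwΣz = 7035 − 7140 = -105
nΣw² − (Σw)² = 7335 − 7225 = 110; nΣz² − (Σz)² = 7170 − 7056 = 114
r = -105 / √(110 × 114) = -105 / 111.9821 ≈ -0.938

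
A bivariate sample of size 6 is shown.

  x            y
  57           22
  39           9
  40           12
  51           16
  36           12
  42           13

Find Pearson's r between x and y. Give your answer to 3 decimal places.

n = 6, Σx = 265, Σy = 84, Σx² = 12031, Σy² = 1278, Σxy = 3879
nΣxy − ΣxΣy = 23274 − 22260 = 1014
nΣx² − (Σx)² = 72186 − 70225 = 1961; nΣy² − (Σy)² = 7668 − 7056 = 612
r = 1014 / √(1961 × 612) = 1014 / 1095.5054 ≈ 0.926

0.926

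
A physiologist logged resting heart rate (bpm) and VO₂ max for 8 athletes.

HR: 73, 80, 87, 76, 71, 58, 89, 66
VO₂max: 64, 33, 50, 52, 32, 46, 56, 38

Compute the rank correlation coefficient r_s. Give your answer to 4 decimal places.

Rank HR: 4, 6, 7, 5, 3, 1, 8, 2
Rank VO₂max: 8, 2, 5, 6, 1, 4, 7, 3
d = rank(HR) − rank(VO₂max): -4, 4, 2, -1, 2, -3, 1, -1; Σd² = 52
ρ = 1 − 6Σd² / [n(n²−1)] = 1 − 6×52 / (8×63) = 1 − 312/504 ≈ 0.3810

0.3810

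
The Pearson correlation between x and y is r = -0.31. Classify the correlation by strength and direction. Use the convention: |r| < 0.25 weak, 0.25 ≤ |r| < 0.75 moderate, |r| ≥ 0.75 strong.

moderate negative

r = -0.31 < 0 so the relationship is negative.
|r| = 0.31, which falls in the moderate range.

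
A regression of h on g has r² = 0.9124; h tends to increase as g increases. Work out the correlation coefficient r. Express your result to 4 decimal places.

|r| = √0.9124 = 0.9552
The association is positive, so r = 0.9552.

0.9552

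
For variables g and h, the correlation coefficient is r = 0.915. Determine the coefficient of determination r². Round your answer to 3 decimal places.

0.837

r² = (0.915)² = 0.837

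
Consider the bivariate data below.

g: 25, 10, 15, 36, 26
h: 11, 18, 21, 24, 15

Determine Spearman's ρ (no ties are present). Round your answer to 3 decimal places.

Rank g: 3, 1, 2, 5, 4
Rank h: 1, 3, 4, 5, 2
d = rank(g) − rank(h): 2, -2, -2, 0, 2; Σd² = 16
ρ = 1 − 6Σd² / [n(n²−1)] = 1 − 6×16 / (5×24) = 1 − 96/120 ≈ 0.200

0.200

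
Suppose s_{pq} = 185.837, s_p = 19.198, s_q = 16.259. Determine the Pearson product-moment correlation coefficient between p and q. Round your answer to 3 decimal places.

0.595

r = Cov(p,q) / (s_p · s_q) = 185.837 / (19.198 × 16.259)
  = 185.837 / 312.1403 ≈ 0.595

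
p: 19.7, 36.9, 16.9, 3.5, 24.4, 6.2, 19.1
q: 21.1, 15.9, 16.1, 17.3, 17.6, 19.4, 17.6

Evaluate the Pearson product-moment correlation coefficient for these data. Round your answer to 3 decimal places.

-0.337

n = 7, Σp = 126.7, Σq = 125, Σp² = 3046.17, Σq² = 2252.4, Σpq = 2220.9
nΣpq − ΣpΣq = 15546.3 − 15837.5 = -291.2
nΣp² − (Σp)² = 21323.19 − 16052.89 = 5270.3; nΣq² − (Σq)² = 15766.8 − 15625 = 141.8
r = -291.2 / √(5270.3 × 141.8) = -291.2 / 864.4817 ≈ -0.337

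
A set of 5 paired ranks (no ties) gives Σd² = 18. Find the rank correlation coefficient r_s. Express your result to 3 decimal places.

0.100

ρ = 1 − 6Σd² / [n(n²−1)] = 1 − 6×18 / (5×24)
  = 1 − 108/120 = 1 − 0.9000 ≈ 0.100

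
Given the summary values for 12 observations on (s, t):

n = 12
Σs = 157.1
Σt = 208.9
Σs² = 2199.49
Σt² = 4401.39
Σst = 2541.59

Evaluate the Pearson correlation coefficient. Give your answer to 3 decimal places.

r = (nΣst − ΣsΣt) / √[(nΣs² − (Σs)²)(nΣt² − (Σt)²)]
Numerator: 12×2541.59 − 157.1×208.9 = -2319.11
Denominator: √[(26393.88 − 24680.41)(52816.68 − 43639.21)] = √[1713.47 × 9177.47] = 3965.5163
r = -2319.11 / 3965.5163 ≈ -0.585

-0.585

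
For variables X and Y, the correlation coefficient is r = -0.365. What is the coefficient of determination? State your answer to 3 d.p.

0.133

r² = (-0.365)² = 0.133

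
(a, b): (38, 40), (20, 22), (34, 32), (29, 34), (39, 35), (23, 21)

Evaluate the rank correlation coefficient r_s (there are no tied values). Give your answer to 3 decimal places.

0.829

Rank a: 5, 1, 4, 3, 6, 2
Rank b: 6, 2, 3, 4, 5, 1
d = rank(a) − rank(b): -1, -1, 1, -1, 1, 1; Σd² = 6
ρ = 1 − 6Σd² / [n(n²−1)] = 1 − 6×6 / (6×35) = 1 − 36/210 ≈ 0.829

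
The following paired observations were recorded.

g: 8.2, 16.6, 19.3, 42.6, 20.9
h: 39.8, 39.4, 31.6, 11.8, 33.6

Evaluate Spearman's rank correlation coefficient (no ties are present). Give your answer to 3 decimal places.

Rank g: 1, 2, 3, 5, 4
Rank h: 5, 4, 2, 1, 3
d = rank(g) − rank(h): -4, -2, 1, 4, 1; Σd² = 38
ρ = 1 − 6Σd² / [n(n²−1)] = 1 − 6×38 / (5×24) = 1 − 228/120 ≈ -0.900

-0.900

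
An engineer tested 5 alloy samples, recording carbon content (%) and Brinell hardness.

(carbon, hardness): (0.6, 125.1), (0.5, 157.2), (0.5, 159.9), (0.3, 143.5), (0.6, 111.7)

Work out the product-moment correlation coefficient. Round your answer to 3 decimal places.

n = 5, Σx = 2.5, Σy = 697.4, Σx² = 1.31, Σy² = 98999, Σxy = 343.68
nΣxy − ΣxΣy = 1718.4 − 1743.5 = -25.1
nΣx² − (Σx)² = 6.55 − 6.25 = 0.3; nΣy² − (Σy)² = 494995 − 486366.76 = 8628.24
r = -25.1 / √(0.3 × 8628.24) = -25.1 / 50.8770 ≈ -0.493

-0.493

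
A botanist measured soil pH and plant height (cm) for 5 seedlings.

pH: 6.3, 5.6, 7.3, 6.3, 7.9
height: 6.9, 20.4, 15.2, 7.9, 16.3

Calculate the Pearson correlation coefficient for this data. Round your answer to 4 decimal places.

n = 5, Σx = 33.4, Σy = 66.7, Σx² = 226.44, Σy² = 1022.91, Σxy = 447.21
nΣxy − ΣxΣy = 2236.05 − 2227.78 = 8.27
nΣx² − (Σx)² = 1132.2 − 1115.56 = 16.64; nΣy² − (Σy)² = 5114.55 − 4448.89 = 665.66
r = 8.27 / √(16.64 × 665.66) = 8.27 / 105.2453 ≈ 0.0786

0.0786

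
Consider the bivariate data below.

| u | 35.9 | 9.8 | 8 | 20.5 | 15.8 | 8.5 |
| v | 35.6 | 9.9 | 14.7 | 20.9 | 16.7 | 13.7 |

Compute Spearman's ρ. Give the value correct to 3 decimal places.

Rank u: 6, 3, 1, 5, 4, 2
Rank v: 6, 1, 3, 5, 4, 2
d = rank(u) − rank(v): 0, 2, -2, 0, 0, 0; Σd² = 8
ρ = 1 − 6Σd² / [n(n²−1)] = 1 − 6×8 / (6×35) = 1 − 48/210 ≈ 0.771

0.771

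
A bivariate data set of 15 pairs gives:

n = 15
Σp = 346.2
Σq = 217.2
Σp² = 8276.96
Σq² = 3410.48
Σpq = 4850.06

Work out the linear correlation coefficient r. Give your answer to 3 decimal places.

r = (nΣpq − ΣpΣq) / √[(nΣp² − (Σp)²)(nΣq² − (Σq)²)]
Numerator: 15×4850.06 − 346.2×217.2 = -2443.74
Denominator: √[(124154.4 − 119854.44)(51157.2 − 47175.84)] = √[4299.96 × 3981.36] = 4137.5946
r = -2443.74 / 4137.5946 ≈ -0.591

-0.591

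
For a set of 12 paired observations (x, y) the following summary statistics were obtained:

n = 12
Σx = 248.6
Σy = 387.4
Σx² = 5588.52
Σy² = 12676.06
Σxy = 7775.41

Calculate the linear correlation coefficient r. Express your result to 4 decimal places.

-0.9180

r = (nΣxy − ΣxΣy) / √[(nΣx² − (Σx)²)(nΣy² − (Σy)²)]
Numerator: 12×7775.41 − 248.6×387.4 = -3002.72
Denominator: √[(67062.24 − 61801.96)(152112.72 − 150078.76)] = √[5260.28 × 2033.96] = 3270.9630
r = -3002.72 / 3270.9630 ≈ -0.9180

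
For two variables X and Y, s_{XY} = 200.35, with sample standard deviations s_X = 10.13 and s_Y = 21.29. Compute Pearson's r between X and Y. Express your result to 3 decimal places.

0.929

r = Cov(X,Y) / (s_X · s_Y) = 200.35 / (10.13 × 21.29)
  = 200.35 / 215.6677 ≈ 0.929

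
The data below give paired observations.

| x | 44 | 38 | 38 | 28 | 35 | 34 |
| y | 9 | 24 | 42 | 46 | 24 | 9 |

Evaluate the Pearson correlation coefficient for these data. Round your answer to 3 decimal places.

-0.554

n = 6, Σx = 217, Σy = 154, Σx² = 7989, Σy² = 5194, Σxy = 5338
nΣxy − ΣxΣy = 32028 − 33418 = -1390
nΣx² − (Σx)² = 47934 − 47089 = 845; nΣy² − (Σy)² = 31164 − 23716 = 7448
r = -1390 / √(845 × 7448) = -1390 / 2508.6969 ≈ -0.554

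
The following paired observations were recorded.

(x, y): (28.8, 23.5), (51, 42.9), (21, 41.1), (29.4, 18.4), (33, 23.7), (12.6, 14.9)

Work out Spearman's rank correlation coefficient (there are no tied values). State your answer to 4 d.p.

Rank x: 3, 6, 2, 4, 5, 1
Rank y: 3, 6, 5, 2, 4, 1
d = rank(x) − rank(y): 0, 0, -3, 2, 1, 0; Σd² = 14
ρ = 1 − 6Σd² / [n(n²−1)] = 1 − 6×14 / (6×35) = 1 − 84/210 ≈ 0.6000

0.6000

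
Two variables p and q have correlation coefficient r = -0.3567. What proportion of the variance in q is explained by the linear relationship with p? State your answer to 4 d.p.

0.1272

r² = (-0.3567)² = 0.1272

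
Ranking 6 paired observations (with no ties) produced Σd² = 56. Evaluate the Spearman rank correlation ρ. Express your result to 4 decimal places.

ρ = 1 − 6Σd² / [n(n²−1)] = 1 − 6×56 / (6×35)
  = 1 − 336/210 = 1 − 1.60000 ≈ -0.6000

-0.6000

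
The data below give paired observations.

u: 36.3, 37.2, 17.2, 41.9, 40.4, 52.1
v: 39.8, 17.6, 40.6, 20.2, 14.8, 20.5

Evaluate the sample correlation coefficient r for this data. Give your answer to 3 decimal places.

-0.681

n = 6, Σu = 225.1, Σv = 153.5, Σu² = 9099.55, Σv² = 4589.49, Σuv = 5310.13
nΣuv − ΣuΣv = 31860.78 − 34552.85 = -2692.07
nΣu² − (Σu)² = 54597.3 − 50670.01 = 3927.29; nΣv² − (Σv)² = 27536.94 − 23562.25 = 3974.69
r = -2692.07 / √(3927.29 × 3974.69) = -2692.07 / 3950.9189 ≈ -0.681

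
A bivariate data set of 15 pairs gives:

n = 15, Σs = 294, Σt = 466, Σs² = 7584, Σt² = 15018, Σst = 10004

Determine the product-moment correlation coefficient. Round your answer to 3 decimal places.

0.877

r = (nΣst − ΣsΣt) / √[(nΣs² − (Σs)²)(nΣt² − (Σt)²)]
Numerator: 15×10004 − 294×466 = 13056
Denominator: √[(113760 − 86436)(225270 − 217156)] = √[27324 × 8114] = 14889.8266
r = 13056 / 14889.8266 ≈ 0.877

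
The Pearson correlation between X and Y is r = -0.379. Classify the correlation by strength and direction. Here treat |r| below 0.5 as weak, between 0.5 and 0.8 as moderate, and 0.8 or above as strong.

weak negative

r = -0.379 < 0 so the relationship is negative.
|r| = 0.379, which falls in the weak range.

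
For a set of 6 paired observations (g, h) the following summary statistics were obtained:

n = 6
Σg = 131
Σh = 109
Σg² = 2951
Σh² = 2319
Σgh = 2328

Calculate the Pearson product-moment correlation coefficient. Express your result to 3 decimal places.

r = (nΣgh − ΣgΣh) / √[(nΣg² − (Σg)²)(nΣh² − (Σh)²)]
Numerator: 6×2328 − 131×109 = -311
Denominator: √[(17706 − 17161)(13914 − 11881)] = √[545 × 2033] = 1052.6087
r = -311 / 1052.6087 ≈ -0.295

-0.295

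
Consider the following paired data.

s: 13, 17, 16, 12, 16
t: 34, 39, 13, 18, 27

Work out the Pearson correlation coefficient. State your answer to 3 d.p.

0.237

n = 5, Σs = 74, Σt = 131, Σs² = 1114, Σt² = 3899, Σst = 1961
nΣst − ΣsΣt = 9805 − 9694 = 111
nΣs² − (Σs)² = 5570 − 5476 = 94; nΣt² − (Σt)² = 19495 − 17161 = 2334
r = 111 / √(94 × 2334) = 111 / 468.3973 ≈ 0.237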